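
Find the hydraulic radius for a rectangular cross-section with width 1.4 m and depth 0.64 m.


For a rectangular section:
Flow area A = b * y = 1.4 * 0.64 = 0.9 m^2.
Wetted perimeter P = b + 2y = 1.4 + 2*0.64 = 2.68 m.
Hydraulic radius R = A/P = 0.9 / 2.68 = 0.3343 m.

0.3343


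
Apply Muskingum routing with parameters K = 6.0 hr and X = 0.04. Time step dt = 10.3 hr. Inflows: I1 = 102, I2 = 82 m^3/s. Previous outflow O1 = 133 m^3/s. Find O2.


Muskingum coefficients:
denom = 2*K*(1-X) + dt = 2*6.0*(1-0.04) + 10.3 = 21.82.
C0 = (dt - 2*K*X)/denom = (10.3 - 2*6.0*0.04)/21.82 = 0.45.
C1 = (dt + 2*K*X)/denom = (10.3 + 2*6.0*0.04)/21.82 = 0.494.
C2 = (2*K*(1-X) - dt)/denom = 0.0559.
O2 = C0*I2 + C1*I1 + C2*O1
   = 0.45*82 + 0.494*102 + 0.0559*133
   = 94.73 m^3/s.

94.73


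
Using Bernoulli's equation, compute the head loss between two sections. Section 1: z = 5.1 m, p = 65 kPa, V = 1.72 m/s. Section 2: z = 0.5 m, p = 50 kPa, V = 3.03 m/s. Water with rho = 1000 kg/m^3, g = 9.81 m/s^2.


Total head at each section: H = z + p/(rho*g) + V^2/(2g).
H1 = 5.1 + 65*1000/(1000*9.81) + 1.72^2/(2*9.81)
   = 5.1 + 6.626 + 0.1508
   = 11.877 m.
H2 = 0.5 + 50*1000/(1000*9.81) + 3.03^2/(2*9.81)
   = 0.5 + 5.097 + 0.4679
   = 6.065 m.
h_L = H1 - H2 = 11.877 - 6.065 = 5.812 m.

5.812


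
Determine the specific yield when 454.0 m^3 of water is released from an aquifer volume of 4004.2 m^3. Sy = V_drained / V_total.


Specific yield Sy = Volume drained / Total volume.
Sy = 454.0 / 4004.2
   = 0.1134.

0.1134


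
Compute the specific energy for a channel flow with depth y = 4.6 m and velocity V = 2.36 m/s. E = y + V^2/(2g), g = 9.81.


Specific energy E = y + V^2/(2g).
Velocity head = V^2/(2g) = 2.36^2 / (2*9.81) = 5.5696 / 19.62 = 0.2839 m.
E = 4.6 + 0.2839 = 4.8839 m.

4.8839


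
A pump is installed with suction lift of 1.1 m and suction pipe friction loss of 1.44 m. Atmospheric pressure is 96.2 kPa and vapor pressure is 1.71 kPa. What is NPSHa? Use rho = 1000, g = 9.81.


NPSHa = p_atm/(rho*g) - z_s - hf_s - p_vap/(rho*g).
p_atm/(rho*g) = 96.2*1000 / (1000*9.81) = 9.806 m.
p_vap/(rho*g) = 1.71*1000 / (1000*9.81) = 0.174 m.
NPSHa = 9.806 - 1.1 - 1.44 - 0.174
      = 7.09 m.

7.09


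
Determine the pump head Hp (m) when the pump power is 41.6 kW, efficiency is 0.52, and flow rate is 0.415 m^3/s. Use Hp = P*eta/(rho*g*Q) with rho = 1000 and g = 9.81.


Pump head formula: Hp = P * eta / (rho * g * Q).
Numerator: P * eta = 41.6 * 1000 * 0.52 = 21632.0 W.
Denominator: rho * g * Q = 1000 * 9.81 * 0.415 = 4071.15.
Hp = 21632.0 / 4071.15 = 5.31 m.

5.31


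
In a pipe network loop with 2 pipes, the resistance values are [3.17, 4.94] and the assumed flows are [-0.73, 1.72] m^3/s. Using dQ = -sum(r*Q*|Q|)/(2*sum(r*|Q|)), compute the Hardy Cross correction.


Numerator terms (r*Q*|Q|): 3.17*-0.73*|-0.73| = -1.6893; 4.94*1.72*|1.72| = 14.6145.
Sum of numerator = 12.9252.
Denominator terms (r*|Q|): 3.17*|-0.73| = 2.3141; 4.94*|1.72| = 8.4968.
2 * sum of denominator = 2 * 10.8109 = 21.6218.
dQ = -12.9252 / 21.6218 = -0.5978 m^3/s.

-0.5978


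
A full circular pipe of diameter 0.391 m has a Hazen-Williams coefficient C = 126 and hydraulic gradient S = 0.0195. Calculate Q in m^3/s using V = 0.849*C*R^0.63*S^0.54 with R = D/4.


For a full circular pipe, R = D/4 = 0.391/4 = 0.0978 m.
V = 0.849 * 126 * 0.0978^0.63 * 0.0195^0.54
  = 0.849 * 126 * 0.231086 * 0.119294
  = 2.949 m/s.
Pipe area A = pi*D^2/4 = pi*0.391^2/4 = 0.1201 m^2.
Q = A * V = 0.1201 * 2.949 = 0.3541 m^3/s.

0.3541


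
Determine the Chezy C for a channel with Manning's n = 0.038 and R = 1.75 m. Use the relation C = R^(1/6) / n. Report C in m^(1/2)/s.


The Chezy coefficient relates to Manning's n through C = R^(1/6) / n.
R^(1/6) = 1.75^(1/6) = 1.097757.
C = 1.097757 / 0.038 = 28.89 m^(1/2)/s.

28.89


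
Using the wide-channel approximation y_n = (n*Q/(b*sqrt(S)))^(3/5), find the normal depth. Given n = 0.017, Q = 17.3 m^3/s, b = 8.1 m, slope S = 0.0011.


We use the wide-channel approximation y_n = (n*Q/(b*sqrt(S)))^(3/5).
sqrt(S) = sqrt(0.0011) = 0.033166.
Numerator: n*Q = 0.017 * 17.3 = 0.2941.
Denominator: b*sqrt(S) = 8.1 * 0.033166 = 0.268645.
arg = 1.0947.
y_n = 1.0947^(3/5) = 1.0558 m.

1.0558


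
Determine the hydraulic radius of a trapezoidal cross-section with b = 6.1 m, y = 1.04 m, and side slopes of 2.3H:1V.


For a trapezoidal section with side slope z:
A = (b + z*y)*y = (6.1 + 2.3*1.04)*1.04 = 8.832 m^2.
P = b + 2*y*sqrt(1 + z^2) = 6.1 + 2*1.04*sqrt(1 + 2.3^2) = 11.317 m.
R = A/P = 8.832 / 11.317 = 0.7804 m.

0.7804


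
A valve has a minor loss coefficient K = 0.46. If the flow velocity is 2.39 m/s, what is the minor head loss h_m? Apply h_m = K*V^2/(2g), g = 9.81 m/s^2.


Minor loss formula: h_m = K * V^2/(2g).
V^2 = 2.39^2 = 5.7121.
V^2/(2g) = 5.7121 / 19.62 = 0.2911 m.
h_m = 0.46 * 0.2911 = 0.1339 m.

0.1339


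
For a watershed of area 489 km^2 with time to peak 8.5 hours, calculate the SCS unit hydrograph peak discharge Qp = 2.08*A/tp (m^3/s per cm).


SCS formula: Qp = 2.08 * A / tp.
Qp = 2.08 * 489 / 8.5
   = 1017.12 / 8.5
   = 119.66 m^3/s per cm.

119.66


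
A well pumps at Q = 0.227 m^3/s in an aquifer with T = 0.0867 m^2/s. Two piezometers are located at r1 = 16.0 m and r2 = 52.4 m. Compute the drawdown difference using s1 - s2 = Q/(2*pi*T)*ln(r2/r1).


Thiem equation: s1 - s2 = Q/(2*pi*T) * ln(r2/r1).
ln(r2/r1) = ln(52.4/16.0) = 1.1863.
Q/(2*pi*T) = 0.227 / (2*pi*0.0867) = 0.227 / 0.5448 = 0.4167.
s1 - s2 = 0.4167 * 1.1863 = 0.4943 m.

0.4943


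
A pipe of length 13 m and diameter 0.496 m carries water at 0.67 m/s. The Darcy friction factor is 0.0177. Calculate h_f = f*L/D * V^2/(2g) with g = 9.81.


Darcy-Weisbach equation: h_f = f * (L/D) * V^2/(2g).
f * L/D = 0.0177 * 13/0.496 = 0.4639.
V^2/(2g) = 0.67^2 / (2*9.81) = 0.4489 / 19.62 = 0.0229 m.
h_f = 0.4639 * 0.0229 = 0.011 m.

0.011


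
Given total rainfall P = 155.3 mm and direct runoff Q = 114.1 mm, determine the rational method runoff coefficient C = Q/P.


The runoff coefficient C = runoff depth / rainfall depth.
C = 114.1 / 155.3
  = 0.7347.

0.7347


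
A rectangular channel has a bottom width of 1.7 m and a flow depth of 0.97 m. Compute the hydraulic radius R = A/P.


For a rectangular section:
Flow area A = b * y = 1.7 * 0.97 = 1.65 m^2.
Wetted perimeter P = b + 2y = 1.7 + 2*0.97 = 3.64 m.
Hydraulic radius R = A/P = 1.65 / 3.64 = 0.453 m.

0.453


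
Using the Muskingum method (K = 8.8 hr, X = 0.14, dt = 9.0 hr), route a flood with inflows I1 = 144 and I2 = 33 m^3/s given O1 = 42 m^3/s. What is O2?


Muskingum coefficients:
denom = 2*K*(1-X) + dt = 2*8.8*(1-0.14) + 9.0 = 24.136.
C0 = (dt - 2*K*X)/denom = (9.0 - 2*8.8*0.14)/24.136 = 0.2708.
C1 = (dt + 2*K*X)/denom = (9.0 + 2*8.8*0.14)/24.136 = 0.475.
C2 = (2*K*(1-X) - dt)/denom = 0.2542.
O2 = C0*I2 + C1*I1 + C2*O1
   = 0.2708*33 + 0.475*144 + 0.2542*42
   = 88.01 m^3/s.

88.01


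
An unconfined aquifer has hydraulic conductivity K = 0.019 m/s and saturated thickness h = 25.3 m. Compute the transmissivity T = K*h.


Transmissivity is defined as T = K * h.
T = 0.019 * 25.3
  = 0.4807 m^2/s.

0.4807


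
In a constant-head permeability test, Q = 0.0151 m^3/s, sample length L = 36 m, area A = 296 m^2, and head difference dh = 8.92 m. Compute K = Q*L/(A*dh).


From K = Q*L / (A*dh):
Numerator: Q*L = 0.0151 * 36 = 0.5436.
Denominator: A*dh = 296 * 8.92 = 2640.32.
K = 0.5436 / 2640.32 = 0.000206 m/s.

0.000206


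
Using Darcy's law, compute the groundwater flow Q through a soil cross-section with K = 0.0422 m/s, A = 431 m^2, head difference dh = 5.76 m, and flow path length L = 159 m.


Darcy's law: Q = K * A * i, where i = dh/L.
Hydraulic gradient i = 5.76 / 159 = 0.036226.
Q = 0.0422 * 431 * 0.036226
  = 0.6589 m^3/s.

0.6589


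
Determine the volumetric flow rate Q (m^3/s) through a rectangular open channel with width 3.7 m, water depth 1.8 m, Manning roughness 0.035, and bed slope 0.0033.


For a rectangular channel, the cross-sectional area A = b * y = 3.7 * 1.8 = 6.66 m^2.
The wetted perimeter P = b + 2y = 3.7 + 2*1.8 = 7.3 m.
Hydraulic radius R = A/P = 6.66/7.3 = 0.9123 m.
Velocity V = (1/n)*R^(2/3)*S^(1/2) = (1/0.035)*0.9123^(2/3)*0.0033^(1/2) = 1.5439 m/s.
Discharge Q = A * V = 6.66 * 1.5439 = 10.282 m^3/s.

10.282


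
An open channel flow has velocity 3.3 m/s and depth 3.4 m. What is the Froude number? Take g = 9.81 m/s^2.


The Froude number is defined as Fr = V / sqrt(g*y).
g*y = 9.81 * 3.4 = 33.354.
sqrt(g*y) = sqrt(33.354) = 5.7753.
Fr = 3.3 / 5.7753 = 0.5714.

0.5714


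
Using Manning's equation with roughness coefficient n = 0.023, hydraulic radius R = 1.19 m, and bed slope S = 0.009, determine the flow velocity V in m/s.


Manning's equation gives V = (1/n) * R^(2/3) * S^(1/2).
First, compute R^(2/3) = 1.19^(2/3) = 1.123.
Next, S^(1/2) = 0.009^(1/2) = 0.094868.
Then 1/n = 1/0.023 = 43.48.
V = 43.48 * 1.123 * 0.094868 = 4.6319 m/s.

4.6319


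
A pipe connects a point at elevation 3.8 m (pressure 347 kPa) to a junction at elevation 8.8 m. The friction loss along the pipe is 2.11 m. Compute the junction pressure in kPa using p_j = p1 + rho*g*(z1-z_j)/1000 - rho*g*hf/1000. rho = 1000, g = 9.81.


Junction pressure: p_j = p1 + rho*g*(z1 - z_j)/1000 - rho*g*hf/1000.
Elevation term = 1000*9.81*(3.8 - 8.8)/1000 = -49.05 kPa.
Friction term = 1000*9.81*2.11/1000 = 20.699 kPa.
p_j = 347 + -49.05 - 20.699 = 277.25 kPa.

277.25


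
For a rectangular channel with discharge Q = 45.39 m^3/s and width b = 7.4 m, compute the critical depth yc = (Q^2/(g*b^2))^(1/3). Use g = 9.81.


Using yc = (Q^2 / (g * b^2))^(1/3):
Q^2 = 45.39^2 = 2060.25.
g * b^2 = 9.81 * 7.4^2 = 9.81 * 54.76 = 537.2.
Q^2 / (g*b^2) = 2060.25 / 537.2 = 3.8352.
yc = 3.8352^(1/3) = 1.5653 m.

1.5653


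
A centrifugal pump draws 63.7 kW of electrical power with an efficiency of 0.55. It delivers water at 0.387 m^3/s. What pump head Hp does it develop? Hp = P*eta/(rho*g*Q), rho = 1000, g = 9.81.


Pump head formula: Hp = P * eta / (rho * g * Q).
Numerator: P * eta = 63.7 * 1000 * 0.55 = 35035.0 W.
Denominator: rho * g * Q = 1000 * 9.81 * 0.387 = 3796.47.
Hp = 35035.0 / 3796.47 = 9.23 m.

9.23


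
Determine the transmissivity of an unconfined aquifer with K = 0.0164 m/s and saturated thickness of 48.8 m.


Transmissivity is defined as T = K * h.
T = 0.0164 * 48.8
  = 0.8003 m^2/s.

0.8003


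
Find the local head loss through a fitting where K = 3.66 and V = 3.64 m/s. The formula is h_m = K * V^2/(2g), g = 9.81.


Minor loss formula: h_m = K * V^2/(2g).
V^2 = 3.64^2 = 13.2496.
V^2/(2g) = 13.2496 / 19.62 = 0.6753 m.
h_m = 3.66 * 0.6753 = 2.4716 m.

2.4716


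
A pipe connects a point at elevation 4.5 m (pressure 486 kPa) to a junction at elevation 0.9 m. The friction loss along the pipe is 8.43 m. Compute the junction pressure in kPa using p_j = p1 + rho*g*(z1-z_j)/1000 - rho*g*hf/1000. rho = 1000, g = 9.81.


Junction pressure: p_j = p1 + rho*g*(z1 - z_j)/1000 - rho*g*hf/1000.
Elevation term = 1000*9.81*(4.5 - 0.9)/1000 = 35.316 kPa.
Friction term = 1000*9.81*8.43/1000 = 82.698 kPa.
p_j = 486 + 35.316 - 82.698 = 438.62 kPa.

438.62


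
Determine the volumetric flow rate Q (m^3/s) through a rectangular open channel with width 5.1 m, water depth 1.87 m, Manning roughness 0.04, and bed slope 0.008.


For a rectangular channel, the cross-sectional area A = b * y = 5.1 * 1.87 = 9.54 m^2.
The wetted perimeter P = b + 2y = 5.1 + 2*1.87 = 8.84 m.
Hydraulic radius R = A/P = 9.54/8.84 = 1.0788 m.
Velocity V = (1/n)*R^(2/3)*S^(1/2) = (1/0.04)*1.0788^(2/3)*0.008^(1/2) = 2.3521 m/s.
Discharge Q = A * V = 9.54 * 2.3521 = 22.432 m^3/s.

22.432


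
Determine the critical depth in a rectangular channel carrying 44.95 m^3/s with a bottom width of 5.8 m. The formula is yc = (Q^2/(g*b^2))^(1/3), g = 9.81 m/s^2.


Using yc = (Q^2 / (g * b^2))^(1/3):
Q^2 = 44.95^2 = 2020.5.
g * b^2 = 9.81 * 5.8^2 = 9.81 * 33.64 = 330.01.
Q^2 / (g*b^2) = 2020.5 / 330.01 = 6.1225.
yc = 6.1225^(1/3) = 1.8294 m.

1.8294


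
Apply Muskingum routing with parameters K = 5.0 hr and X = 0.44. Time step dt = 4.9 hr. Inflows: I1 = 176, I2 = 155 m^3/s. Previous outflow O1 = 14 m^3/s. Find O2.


Muskingum coefficients:
denom = 2*K*(1-X) + dt = 2*5.0*(1-0.44) + 4.9 = 10.5.
C0 = (dt - 2*K*X)/denom = (4.9 - 2*5.0*0.44)/10.5 = 0.0476.
C1 = (dt + 2*K*X)/denom = (4.9 + 2*5.0*0.44)/10.5 = 0.8857.
C2 = (2*K*(1-X) - dt)/denom = 0.0667.
O2 = C0*I2 + C1*I1 + C2*O1
   = 0.0476*155 + 0.8857*176 + 0.0667*14
   = 164.2 m^3/s.

164.2


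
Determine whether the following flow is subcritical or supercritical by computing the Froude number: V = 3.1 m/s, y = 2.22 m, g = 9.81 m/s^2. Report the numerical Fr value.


The Froude number is defined as Fr = V / sqrt(g*y).
g*y = 9.81 * 2.22 = 21.7782.
sqrt(g*y) = sqrt(21.7782) = 4.6667.
Fr = 3.1 / 4.6667 = 0.6643.
Since Fr < 1, the flow is subcritical.

0.6643


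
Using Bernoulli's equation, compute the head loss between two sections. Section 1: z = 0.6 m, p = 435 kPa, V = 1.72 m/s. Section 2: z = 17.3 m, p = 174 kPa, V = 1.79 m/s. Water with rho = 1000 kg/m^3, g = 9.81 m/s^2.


Total head at each section: H = z + p/(rho*g) + V^2/(2g).
H1 = 0.6 + 435*1000/(1000*9.81) + 1.72^2/(2*9.81)
   = 0.6 + 44.343 + 0.1508
   = 45.093 m.
H2 = 17.3 + 174*1000/(1000*9.81) + 1.79^2/(2*9.81)
   = 17.3 + 17.737 + 0.1633
   = 35.2 m.
h_L = H1 - H2 = 45.093 - 35.2 = 9.893 m.

9.893


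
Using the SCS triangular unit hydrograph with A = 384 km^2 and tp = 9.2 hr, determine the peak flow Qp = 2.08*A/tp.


SCS formula: Qp = 2.08 * A / tp.
Qp = 2.08 * 384 / 9.2
   = 798.72 / 9.2
   = 86.82 m^3/s per cm.

86.82


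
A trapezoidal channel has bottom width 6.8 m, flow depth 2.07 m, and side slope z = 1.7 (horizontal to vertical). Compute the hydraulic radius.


For a trapezoidal section with side slope z:
A = (b + z*y)*y = (6.8 + 1.7*2.07)*2.07 = 21.36 m^2.
P = b + 2*y*sqrt(1 + z^2) = 6.8 + 2*2.07*sqrt(1 + 1.7^2) = 14.965 m.
R = A/P = 21.36 / 14.965 = 1.4273 m.

1.4273


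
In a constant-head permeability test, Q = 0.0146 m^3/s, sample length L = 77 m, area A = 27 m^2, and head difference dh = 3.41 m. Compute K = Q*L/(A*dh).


From K = Q*L / (A*dh):
Numerator: Q*L = 0.0146 * 77 = 1.1242.
Denominator: A*dh = 27 * 3.41 = 92.07.
K = 1.1242 / 92.07 = 0.01221 m/s.

0.01221


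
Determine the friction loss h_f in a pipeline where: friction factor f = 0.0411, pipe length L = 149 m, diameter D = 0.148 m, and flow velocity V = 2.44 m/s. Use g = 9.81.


Darcy-Weisbach equation: h_f = f * (L/D) * V^2/(2g).
f * L/D = 0.0411 * 149/0.148 = 41.3777.
V^2/(2g) = 2.44^2 / (2*9.81) = 5.9536 / 19.62 = 0.3034 m.
h_f = 41.3777 * 0.3034 = 12.556 m.

12.556


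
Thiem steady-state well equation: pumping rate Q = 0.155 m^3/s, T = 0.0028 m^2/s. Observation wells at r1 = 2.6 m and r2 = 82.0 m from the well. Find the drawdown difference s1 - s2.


Thiem equation: s1 - s2 = Q/(2*pi*T) * ln(r2/r1).
ln(r2/r1) = ln(82.0/2.6) = 3.4512.
Q/(2*pi*T) = 0.155 / (2*pi*0.0028) = 0.155 / 0.0176 = 8.8104.
s1 - s2 = 8.8104 * 3.4512 = 30.4064 m.

30.4064


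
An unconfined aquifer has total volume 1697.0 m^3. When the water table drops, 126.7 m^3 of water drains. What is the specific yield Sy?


Specific yield Sy = Volume drained / Total volume.
Sy = 126.7 / 1697.0
   = 0.0747.

0.0747


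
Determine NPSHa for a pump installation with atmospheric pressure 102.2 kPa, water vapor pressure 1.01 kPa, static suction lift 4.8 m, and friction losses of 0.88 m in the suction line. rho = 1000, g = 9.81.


NPSHa = p_atm/(rho*g) - z_s - hf_s - p_vap/(rho*g).
p_atm/(rho*g) = 102.2*1000 / (1000*9.81) = 10.418 m.
p_vap/(rho*g) = 1.01*1000 / (1000*9.81) = 0.103 m.
NPSHa = 10.418 - 4.8 - 0.88 - 0.103
      = 4.63 m.

4.63


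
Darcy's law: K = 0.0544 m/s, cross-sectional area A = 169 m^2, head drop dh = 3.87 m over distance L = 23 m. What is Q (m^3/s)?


Darcy's law: Q = K * A * i, where i = dh/L.
Hydraulic gradient i = 3.87 / 23 = 0.168261.
Q = 0.0544 * 169 * 0.168261
  = 1.5469 m^3/s.

1.5469


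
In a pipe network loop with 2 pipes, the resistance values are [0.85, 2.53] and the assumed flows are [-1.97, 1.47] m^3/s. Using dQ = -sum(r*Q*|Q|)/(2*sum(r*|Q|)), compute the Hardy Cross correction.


Numerator terms (r*Q*|Q|): 0.85*-1.97*|-1.97| = -3.2988; 2.53*1.47*|1.47| = 5.4671.
Sum of numerator = 2.1683.
Denominator terms (r*|Q|): 0.85*|-1.97| = 1.6745; 2.53*|1.47| = 3.7191.
2 * sum of denominator = 2 * 5.3936 = 10.7872.
dQ = -2.1683 / 10.7872 = -0.201 m^3/s.

-0.201


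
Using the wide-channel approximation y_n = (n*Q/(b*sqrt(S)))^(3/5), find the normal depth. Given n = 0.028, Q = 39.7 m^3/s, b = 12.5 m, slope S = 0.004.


We use the wide-channel approximation y_n = (n*Q/(b*sqrt(S)))^(3/5).
sqrt(S) = sqrt(0.004) = 0.063246.
Numerator: n*Q = 0.028 * 39.7 = 1.1116.
Denominator: b*sqrt(S) = 12.5 * 0.063246 = 0.790575.
arg = 1.4061.
y_n = 1.4061^(3/5) = 1.2269 m.

1.2269


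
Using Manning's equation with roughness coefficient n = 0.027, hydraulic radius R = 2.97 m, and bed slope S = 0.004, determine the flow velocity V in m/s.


Manning's equation gives V = (1/n) * R^(2/3) * S^(1/2).
First, compute R^(2/3) = 2.97^(2/3) = 2.0662.
Next, S^(1/2) = 0.004^(1/2) = 0.063246.
Then 1/n = 1/0.027 = 37.04.
V = 37.04 * 2.0662 * 0.063246 = 4.8399 m/s.

4.8399


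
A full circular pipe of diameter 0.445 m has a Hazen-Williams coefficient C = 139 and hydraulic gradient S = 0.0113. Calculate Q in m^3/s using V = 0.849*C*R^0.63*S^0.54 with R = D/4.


For a full circular pipe, R = D/4 = 0.445/4 = 0.1113 m.
V = 0.849 * 139 * 0.1113^0.63 * 0.0113^0.54
  = 0.849 * 139 * 0.250708 * 0.088851
  = 2.6288 m/s.
Pipe area A = pi*D^2/4 = pi*0.445^2/4 = 0.1555 m^2.
Q = A * V = 0.1555 * 2.6288 = 0.4088 m^3/s.

0.4088


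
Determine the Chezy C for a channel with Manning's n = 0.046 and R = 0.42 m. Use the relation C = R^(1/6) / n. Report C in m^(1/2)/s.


The Chezy coefficient relates to Manning's n through C = R^(1/6) / n.
R^(1/6) = 0.42^(1/6) = 0.865383.
C = 0.865383 / 0.046 = 18.81 m^(1/2)/s.

18.81


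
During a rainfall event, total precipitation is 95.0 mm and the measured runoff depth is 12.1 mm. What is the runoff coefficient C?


The runoff coefficient C = runoff depth / rainfall depth.
C = 12.1 / 95.0
  = 0.1274.

0.1274


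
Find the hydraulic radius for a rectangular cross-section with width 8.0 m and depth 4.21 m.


For a rectangular section:
Flow area A = b * y = 8.0 * 4.21 = 33.68 m^2.
Wetted perimeter P = b + 2y = 8.0 + 2*4.21 = 16.42 m.
Hydraulic radius R = A/P = 33.68 / 16.42 = 2.0512 m.

2.0512


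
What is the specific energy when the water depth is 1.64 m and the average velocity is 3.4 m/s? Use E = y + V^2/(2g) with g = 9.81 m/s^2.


Specific energy E = y + V^2/(2g).
Velocity head = V^2/(2g) = 3.4^2 / (2*9.81) = 11.56 / 19.62 = 0.5892 m.
E = 1.64 + 0.5892 = 2.2292 m.

2.2292


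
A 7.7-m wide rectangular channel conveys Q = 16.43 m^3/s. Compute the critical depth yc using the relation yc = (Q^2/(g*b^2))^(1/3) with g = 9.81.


Using yc = (Q^2 / (g * b^2))^(1/3):
Q^2 = 16.43^2 = 269.94.
g * b^2 = 9.81 * 7.7^2 = 9.81 * 59.29 = 581.63.
Q^2 / (g*b^2) = 269.94 / 581.63 = 0.4641.
yc = 0.4641^(1/3) = 0.7742 m.

0.7742


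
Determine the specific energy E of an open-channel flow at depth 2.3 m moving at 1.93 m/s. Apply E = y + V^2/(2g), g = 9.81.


Specific energy E = y + V^2/(2g).
Velocity head = V^2/(2g) = 1.93^2 / (2*9.81) = 3.7249 / 19.62 = 0.1899 m.
E = 2.3 + 0.1899 = 2.4899 m.

2.4899


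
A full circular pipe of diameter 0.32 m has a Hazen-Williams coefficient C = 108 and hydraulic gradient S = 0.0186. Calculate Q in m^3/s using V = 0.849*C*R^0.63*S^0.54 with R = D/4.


For a full circular pipe, R = D/4 = 0.32/4 = 0.08 m.
V = 0.849 * 108 * 0.08^0.63 * 0.0186^0.54
  = 0.849 * 108 * 0.203679 * 0.116289
  = 2.1718 m/s.
Pipe area A = pi*D^2/4 = pi*0.32^2/4 = 0.0804 m^2.
Q = A * V = 0.0804 * 2.1718 = 0.1747 m^3/s.

0.1747


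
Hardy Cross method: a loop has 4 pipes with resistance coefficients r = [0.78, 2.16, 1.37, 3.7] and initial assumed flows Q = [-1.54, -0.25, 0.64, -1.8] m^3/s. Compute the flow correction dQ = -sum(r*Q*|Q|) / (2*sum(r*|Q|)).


Numerator terms (r*Q*|Q|): 0.78*-1.54*|-1.54| = -1.8498; 2.16*-0.25*|-0.25| = -0.135; 1.37*0.64*|0.64| = 0.5612; 3.7*-1.8*|-1.8| = -11.988.
Sum of numerator = -13.4117.
Denominator terms (r*|Q|): 0.78*|-1.54| = 1.2012; 2.16*|-0.25| = 0.54; 1.37*|0.64| = 0.8768; 3.7*|-1.8| = 6.66.
2 * sum of denominator = 2 * 9.278 = 18.556.
dQ = --13.4117 / 18.556 = 0.7228 m^3/s.

0.7228


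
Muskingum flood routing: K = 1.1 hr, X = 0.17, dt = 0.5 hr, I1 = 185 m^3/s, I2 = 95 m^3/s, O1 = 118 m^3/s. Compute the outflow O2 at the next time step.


Muskingum coefficients:
denom = 2*K*(1-X) + dt = 2*1.1*(1-0.17) + 0.5 = 2.326.
C0 = (dt - 2*K*X)/denom = (0.5 - 2*1.1*0.17)/2.326 = 0.0542.
C1 = (dt + 2*K*X)/denom = (0.5 + 2*1.1*0.17)/2.326 = 0.3758.
C2 = (2*K*(1-X) - dt)/denom = 0.5701.
O2 = C0*I2 + C1*I1 + C2*O1
   = 0.0542*95 + 0.3758*185 + 0.5701*118
   = 141.93 m^3/s.

141.93


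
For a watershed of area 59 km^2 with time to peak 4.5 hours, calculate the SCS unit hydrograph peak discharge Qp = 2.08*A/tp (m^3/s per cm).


SCS formula: Qp = 2.08 * A / tp.
Qp = 2.08 * 59 / 4.5
   = 122.72 / 4.5
   = 27.27 m^3/s per cm.

27.27


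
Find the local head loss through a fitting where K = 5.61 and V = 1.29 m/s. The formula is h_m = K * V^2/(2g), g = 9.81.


Minor loss formula: h_m = K * V^2/(2g).
V^2 = 1.29^2 = 1.6641.
V^2/(2g) = 1.6641 / 19.62 = 0.0848 m.
h_m = 5.61 * 0.0848 = 0.4758 m.

0.4758


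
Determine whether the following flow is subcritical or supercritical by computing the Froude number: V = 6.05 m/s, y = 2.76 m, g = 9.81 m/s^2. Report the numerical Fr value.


The Froude number is defined as Fr = V / sqrt(g*y).
g*y = 9.81 * 2.76 = 27.0756.
sqrt(g*y) = sqrt(27.0756) = 5.2034.
Fr = 6.05 / 5.2034 = 1.1627.
Since Fr > 1, the flow is supercritical.

1.1627


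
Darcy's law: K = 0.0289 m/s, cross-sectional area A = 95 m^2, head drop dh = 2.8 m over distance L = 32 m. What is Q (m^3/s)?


Darcy's law: Q = K * A * i, where i = dh/L.
Hydraulic gradient i = 2.8 / 32 = 0.0875.
Q = 0.0289 * 95 * 0.0875
  = 0.2402 m^3/s.

0.2402


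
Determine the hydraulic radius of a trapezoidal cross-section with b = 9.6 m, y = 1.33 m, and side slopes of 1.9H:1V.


For a trapezoidal section with side slope z:
A = (b + z*y)*y = (9.6 + 1.9*1.33)*1.33 = 16.129 m^2.
P = b + 2*y*sqrt(1 + z^2) = 9.6 + 2*1.33*sqrt(1 + 1.9^2) = 15.311 m.
R = A/P = 16.129 / 15.311 = 1.0534 m.

1.0534


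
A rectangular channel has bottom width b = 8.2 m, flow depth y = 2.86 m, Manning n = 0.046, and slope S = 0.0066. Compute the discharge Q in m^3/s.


For a rectangular channel, the cross-sectional area A = b * y = 8.2 * 2.86 = 23.45 m^2.
The wetted perimeter P = b + 2y = 8.2 + 2*2.86 = 13.92 m.
Hydraulic radius R = A/P = 23.45/13.92 = 1.6848 m.
Velocity V = (1/n)*R^(2/3)*S^(1/2) = (1/0.046)*1.6848^(2/3)*0.0066^(1/2) = 2.5006 m/s.
Discharge Q = A * V = 23.45 * 2.5006 = 58.644 m^3/s.

58.644


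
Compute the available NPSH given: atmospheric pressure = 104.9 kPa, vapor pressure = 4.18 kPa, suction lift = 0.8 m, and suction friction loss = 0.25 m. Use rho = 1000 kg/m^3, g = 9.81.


NPSHa = p_atm/(rho*g) - z_s - hf_s - p_vap/(rho*g).
p_atm/(rho*g) = 104.9*1000 / (1000*9.81) = 10.693 m.
p_vap/(rho*g) = 4.18*1000 / (1000*9.81) = 0.426 m.
NPSHa = 10.693 - 0.8 - 0.25 - 0.426
      = 9.22 m.

9.22


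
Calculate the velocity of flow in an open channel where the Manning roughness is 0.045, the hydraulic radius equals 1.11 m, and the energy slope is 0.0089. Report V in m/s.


Manning's equation gives V = (1/n) * R^(2/3) * S^(1/2).
First, compute R^(2/3) = 1.11^(2/3) = 1.0721.
Next, S^(1/2) = 0.0089^(1/2) = 0.09434.
Then 1/n = 1/0.045 = 22.22.
V = 22.22 * 1.0721 * 0.09434 = 2.2475 m/s.

2.2475


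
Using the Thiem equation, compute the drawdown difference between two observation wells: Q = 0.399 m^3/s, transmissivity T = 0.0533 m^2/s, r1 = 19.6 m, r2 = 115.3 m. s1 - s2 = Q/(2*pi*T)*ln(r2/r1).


Thiem equation: s1 - s2 = Q/(2*pi*T) * ln(r2/r1).
ln(r2/r1) = ln(115.3/19.6) = 1.772.
Q/(2*pi*T) = 0.399 / (2*pi*0.0533) = 0.399 / 0.3349 = 1.1914.
s1 - s2 = 1.1914 * 1.772 = 2.1112 m.

2.1112


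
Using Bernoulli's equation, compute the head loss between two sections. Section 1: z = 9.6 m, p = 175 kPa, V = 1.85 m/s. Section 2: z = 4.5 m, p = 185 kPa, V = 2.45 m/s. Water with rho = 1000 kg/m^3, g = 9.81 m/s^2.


Total head at each section: H = z + p/(rho*g) + V^2/(2g).
H1 = 9.6 + 175*1000/(1000*9.81) + 1.85^2/(2*9.81)
   = 9.6 + 17.839 + 0.1744
   = 27.613 m.
H2 = 4.5 + 185*1000/(1000*9.81) + 2.45^2/(2*9.81)
   = 4.5 + 18.858 + 0.3059
   = 23.664 m.
h_L = H1 - H2 = 27.613 - 23.664 = 3.949 m.

3.949


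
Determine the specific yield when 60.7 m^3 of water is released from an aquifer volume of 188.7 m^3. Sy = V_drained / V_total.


Specific yield Sy = Volume drained / Total volume.
Sy = 60.7 / 188.7
   = 0.3217.

0.3217


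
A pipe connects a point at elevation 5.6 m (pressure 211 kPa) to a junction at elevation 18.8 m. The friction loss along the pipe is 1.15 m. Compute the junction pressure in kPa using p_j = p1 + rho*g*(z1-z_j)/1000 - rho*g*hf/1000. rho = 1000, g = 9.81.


Junction pressure: p_j = p1 + rho*g*(z1 - z_j)/1000 - rho*g*hf/1000.
Elevation term = 1000*9.81*(5.6 - 18.8)/1000 = -129.492 kPa.
Friction term = 1000*9.81*1.15/1000 = 11.281 kPa.
p_j = 211 + -129.492 - 11.281 = 70.23 kPa.

70.23


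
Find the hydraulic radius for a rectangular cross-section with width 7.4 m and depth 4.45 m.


For a rectangular section:
Flow area A = b * y = 7.4 * 4.45 = 32.93 m^2.
Wetted perimeter P = b + 2y = 7.4 + 2*4.45 = 16.3 m.
Hydraulic radius R = A/P = 32.93 / 16.3 = 2.0202 m.

2.0202


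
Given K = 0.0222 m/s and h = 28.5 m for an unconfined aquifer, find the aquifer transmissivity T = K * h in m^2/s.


Transmissivity is defined as T = K * h.
T = 0.0222 * 28.5
  = 0.6327 m^2/s.

0.6327


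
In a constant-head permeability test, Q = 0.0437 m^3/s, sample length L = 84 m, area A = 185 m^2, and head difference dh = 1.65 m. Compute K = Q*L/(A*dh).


From K = Q*L / (A*dh):
Numerator: Q*L = 0.0437 * 84 = 3.6708.
Denominator: A*dh = 185 * 1.65 = 305.25.
K = 3.6708 / 305.25 = 0.012026 m/s.

0.012026


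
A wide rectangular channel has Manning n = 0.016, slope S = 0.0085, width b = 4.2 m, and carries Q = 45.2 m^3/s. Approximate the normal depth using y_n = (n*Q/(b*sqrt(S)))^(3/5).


We use the wide-channel approximation y_n = (n*Q/(b*sqrt(S)))^(3/5).
sqrt(S) = sqrt(0.0085) = 0.092195.
Numerator: n*Q = 0.016 * 45.2 = 0.7232.
Denominator: b*sqrt(S) = 4.2 * 0.092195 = 0.387219.
arg = 1.8677.
y_n = 1.8677^(3/5) = 1.4547 m.

1.4547


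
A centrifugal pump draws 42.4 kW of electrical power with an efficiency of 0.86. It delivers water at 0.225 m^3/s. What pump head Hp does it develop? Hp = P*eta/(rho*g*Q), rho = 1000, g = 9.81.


Pump head formula: Hp = P * eta / (rho * g * Q).
Numerator: P * eta = 42.4 * 1000 * 0.86 = 36464.0 W.
Denominator: rho * g * Q = 1000 * 9.81 * 0.225 = 2207.25.
Hp = 36464.0 / 2207.25 = 16.52 m.

16.52


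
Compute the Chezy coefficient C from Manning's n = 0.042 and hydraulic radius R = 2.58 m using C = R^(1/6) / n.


The Chezy coefficient relates to Manning's n through C = R^(1/6) / n.
R^(1/6) = 2.58^(1/6) = 1.171125.
C = 1.171125 / 0.042 = 27.88 m^(1/2)/s.

27.88


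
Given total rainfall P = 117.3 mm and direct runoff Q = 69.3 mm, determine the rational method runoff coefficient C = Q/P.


The runoff coefficient C = runoff depth / rainfall depth.
C = 69.3 / 117.3
  = 0.5908.

0.5908


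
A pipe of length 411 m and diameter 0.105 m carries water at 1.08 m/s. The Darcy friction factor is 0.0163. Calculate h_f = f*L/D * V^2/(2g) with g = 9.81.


Darcy-Weisbach equation: h_f = f * (L/D) * V^2/(2g).
f * L/D = 0.0163 * 411/0.105 = 63.8029.
V^2/(2g) = 1.08^2 / (2*9.81) = 1.1664 / 19.62 = 0.0594 m.
h_f = 63.8029 * 0.0594 = 3.793 m.

3.793


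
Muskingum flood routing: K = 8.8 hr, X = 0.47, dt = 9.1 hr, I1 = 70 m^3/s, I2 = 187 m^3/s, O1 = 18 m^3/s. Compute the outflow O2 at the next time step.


Muskingum coefficients:
denom = 2*K*(1-X) + dt = 2*8.8*(1-0.47) + 9.1 = 18.428.
C0 = (dt - 2*K*X)/denom = (9.1 - 2*8.8*0.47)/18.428 = 0.0449.
C1 = (dt + 2*K*X)/denom = (9.1 + 2*8.8*0.47)/18.428 = 0.9427.
C2 = (2*K*(1-X) - dt)/denom = 0.0124.
O2 = C0*I2 + C1*I1 + C2*O1
   = 0.0449*187 + 0.9427*70 + 0.0124*18
   = 74.61 m^3/s.

74.61


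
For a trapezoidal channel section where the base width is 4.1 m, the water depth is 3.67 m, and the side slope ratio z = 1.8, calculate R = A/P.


For a trapezoidal section with side slope z:
A = (b + z*y)*y = (4.1 + 1.8*3.67)*3.67 = 39.291 m^2.
P = b + 2*y*sqrt(1 + z^2) = 4.1 + 2*3.67*sqrt(1 + 1.8^2) = 19.214 m.
R = A/P = 39.291 / 19.214 = 2.0449 m.

2.0449


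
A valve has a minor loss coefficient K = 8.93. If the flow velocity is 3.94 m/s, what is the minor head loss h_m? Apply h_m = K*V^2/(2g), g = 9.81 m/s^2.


Minor loss formula: h_m = K * V^2/(2g).
V^2 = 3.94^2 = 15.5236.
V^2/(2g) = 15.5236 / 19.62 = 0.7912 m.
h_m = 8.93 * 0.7912 = 7.0655 m.

7.0655


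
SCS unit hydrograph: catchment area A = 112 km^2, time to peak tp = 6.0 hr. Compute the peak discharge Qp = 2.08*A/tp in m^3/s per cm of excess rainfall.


SCS formula: Qp = 2.08 * A / tp.
Qp = 2.08 * 112 / 6.0
   = 232.96 / 6.0
   = 38.83 m^3/s per cm.

38.83


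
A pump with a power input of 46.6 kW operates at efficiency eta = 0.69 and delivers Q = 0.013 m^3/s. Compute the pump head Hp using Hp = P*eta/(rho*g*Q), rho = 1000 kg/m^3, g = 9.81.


Pump head formula: Hp = P * eta / (rho * g * Q).
Numerator: P * eta = 46.6 * 1000 * 0.69 = 32154.0 W.
Denominator: rho * g * Q = 1000 * 9.81 * 0.013 = 127.53.
Hp = 32154.0 / 127.53 = 252.13 m.

252.13


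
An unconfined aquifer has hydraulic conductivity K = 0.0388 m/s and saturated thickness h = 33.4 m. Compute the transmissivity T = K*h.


Transmissivity is defined as T = K * h.
T = 0.0388 * 33.4
  = 1.2959 m^2/s.

1.2959


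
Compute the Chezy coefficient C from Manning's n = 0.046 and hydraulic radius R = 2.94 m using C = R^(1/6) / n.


The Chezy coefficient relates to Manning's n through C = R^(1/6) / n.
R^(1/6) = 2.94^(1/6) = 1.1969.
C = 1.1969 / 0.046 = 26.02 m^(1/2)/s.

26.02


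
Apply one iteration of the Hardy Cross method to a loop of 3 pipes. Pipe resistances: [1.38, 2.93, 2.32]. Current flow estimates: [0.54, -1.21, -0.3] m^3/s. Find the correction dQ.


Numerator terms (r*Q*|Q|): 1.38*0.54*|0.54| = 0.4024; 2.93*-1.21*|-1.21| = -4.2898; 2.32*-0.3*|-0.3| = -0.2088.
Sum of numerator = -4.0962.
Denominator terms (r*|Q|): 1.38*|0.54| = 0.7452; 2.93*|-1.21| = 3.5453; 2.32*|-0.3| = 0.696.
2 * sum of denominator = 2 * 4.9865 = 9.973.
dQ = --4.0962 / 9.973 = 0.4107 m^3/s.

0.4107


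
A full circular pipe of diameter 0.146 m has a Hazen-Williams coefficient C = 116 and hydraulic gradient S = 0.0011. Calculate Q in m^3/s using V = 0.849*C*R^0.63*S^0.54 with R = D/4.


For a full circular pipe, R = D/4 = 0.146/4 = 0.0365 m.
V = 0.849 * 116 * 0.0365^0.63 * 0.0011^0.54
  = 0.849 * 116 * 0.124235 * 0.025255
  = 0.309 m/s.
Pipe area A = pi*D^2/4 = pi*0.146^2/4 = 0.0167 m^2.
Q = A * V = 0.0167 * 0.309 = 0.0052 m^3/s.

0.0052


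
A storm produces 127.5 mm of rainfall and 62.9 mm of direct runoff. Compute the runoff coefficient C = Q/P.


The runoff coefficient C = runoff depth / rainfall depth.
C = 62.9 / 127.5
  = 0.4933.

0.4933


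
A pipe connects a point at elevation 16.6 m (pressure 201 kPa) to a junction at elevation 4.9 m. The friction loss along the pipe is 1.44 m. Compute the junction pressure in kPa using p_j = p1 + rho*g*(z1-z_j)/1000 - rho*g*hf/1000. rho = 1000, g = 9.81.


Junction pressure: p_j = p1 + rho*g*(z1 - z_j)/1000 - rho*g*hf/1000.
Elevation term = 1000*9.81*(16.6 - 4.9)/1000 = 114.777 kPa.
Friction term = 1000*9.81*1.44/1000 = 14.126 kPa.
p_j = 201 + 114.777 - 14.126 = 301.65 kPa.

301.65


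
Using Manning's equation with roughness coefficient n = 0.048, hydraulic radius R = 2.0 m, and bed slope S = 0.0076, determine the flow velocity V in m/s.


Manning's equation gives V = (1/n) * R^(2/3) * S^(1/2).
First, compute R^(2/3) = 2.0^(2/3) = 1.5874.
Next, S^(1/2) = 0.0076^(1/2) = 0.087178.
Then 1/n = 1/0.048 = 20.83.
V = 20.83 * 1.5874 * 0.087178 = 2.8831 m/s.

2.8831


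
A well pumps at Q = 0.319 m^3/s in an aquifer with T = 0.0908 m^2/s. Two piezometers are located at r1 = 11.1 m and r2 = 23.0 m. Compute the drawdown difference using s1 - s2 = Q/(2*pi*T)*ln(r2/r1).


Thiem equation: s1 - s2 = Q/(2*pi*T) * ln(r2/r1).
ln(r2/r1) = ln(23.0/11.1) = 0.7285.
Q/(2*pi*T) = 0.319 / (2*pi*0.0908) = 0.319 / 0.5705 = 0.5591.
s1 - s2 = 0.5591 * 0.7285 = 0.4074 m.

0.4074


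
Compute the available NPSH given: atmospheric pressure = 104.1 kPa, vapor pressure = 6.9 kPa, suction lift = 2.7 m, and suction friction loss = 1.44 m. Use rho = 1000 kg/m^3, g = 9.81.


NPSHa = p_atm/(rho*g) - z_s - hf_s - p_vap/(rho*g).
p_atm/(rho*g) = 104.1*1000 / (1000*9.81) = 10.612 m.
p_vap/(rho*g) = 6.9*1000 / (1000*9.81) = 0.703 m.
NPSHa = 10.612 - 2.7 - 1.44 - 0.703
      = 5.77 m.

5.77


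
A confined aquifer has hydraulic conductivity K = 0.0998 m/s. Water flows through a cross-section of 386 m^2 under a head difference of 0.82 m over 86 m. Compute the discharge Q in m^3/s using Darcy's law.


Darcy's law: Q = K * A * i, where i = dh/L.
Hydraulic gradient i = 0.82 / 86 = 0.009535.
Q = 0.0998 * 386 * 0.009535
  = 0.3673 m^3/s.

0.3673


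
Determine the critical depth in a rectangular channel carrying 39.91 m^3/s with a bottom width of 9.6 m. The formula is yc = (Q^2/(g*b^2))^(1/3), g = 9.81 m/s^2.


Using yc = (Q^2 / (g * b^2))^(1/3):
Q^2 = 39.91^2 = 1592.81.
g * b^2 = 9.81 * 9.6^2 = 9.81 * 92.16 = 904.09.
Q^2 / (g*b^2) = 1592.81 / 904.09 = 1.7618.
yc = 1.7618^(1/3) = 1.2078 m.

1.2078


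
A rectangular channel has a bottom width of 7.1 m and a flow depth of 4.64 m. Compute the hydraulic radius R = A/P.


For a rectangular section:
Flow area A = b * y = 7.1 * 4.64 = 32.94 m^2.
Wetted perimeter P = b + 2y = 7.1 + 2*4.64 = 16.38 m.
Hydraulic radius R = A/P = 32.94 / 16.38 = 2.0112 m.

2.0112


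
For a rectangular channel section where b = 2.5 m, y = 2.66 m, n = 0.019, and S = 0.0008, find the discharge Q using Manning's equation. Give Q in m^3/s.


For a rectangular channel, the cross-sectional area A = b * y = 2.5 * 2.66 = 6.65 m^2.
The wetted perimeter P = b + 2y = 2.5 + 2*2.66 = 7.82 m.
Hydraulic radius R = A/P = 6.65/7.82 = 0.8504 m.
Velocity V = (1/n)*R^(2/3)*S^(1/2) = (1/0.019)*0.8504^(2/3)*0.0008^(1/2) = 1.3362 m/s.
Discharge Q = A * V = 6.65 * 1.3362 = 8.886 m^3/s.

8.886


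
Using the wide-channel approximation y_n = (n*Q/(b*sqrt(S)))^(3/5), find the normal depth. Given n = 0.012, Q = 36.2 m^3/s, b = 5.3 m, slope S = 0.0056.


We use the wide-channel approximation y_n = (n*Q/(b*sqrt(S)))^(3/5).
sqrt(S) = sqrt(0.0056) = 0.074833.
Numerator: n*Q = 0.012 * 36.2 = 0.4344.
Denominator: b*sqrt(S) = 5.3 * 0.074833 = 0.396615.
arg = 1.0953.
y_n = 1.0953^(3/5) = 1.0561 m.

1.0561


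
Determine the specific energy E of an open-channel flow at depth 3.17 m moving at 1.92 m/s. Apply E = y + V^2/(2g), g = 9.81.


Specific energy E = y + V^2/(2g).
Velocity head = V^2/(2g) = 1.92^2 / (2*9.81) = 3.6864 / 19.62 = 0.1879 m.
E = 3.17 + 0.1879 = 3.3579 m.

3.3579


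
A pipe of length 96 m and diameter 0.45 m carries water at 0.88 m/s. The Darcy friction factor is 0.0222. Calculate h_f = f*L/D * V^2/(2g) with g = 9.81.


Darcy-Weisbach equation: h_f = f * (L/D) * V^2/(2g).
f * L/D = 0.0222 * 96/0.45 = 4.736.
V^2/(2g) = 0.88^2 / (2*9.81) = 0.7744 / 19.62 = 0.0395 m.
h_f = 4.736 * 0.0395 = 0.187 m.

0.187


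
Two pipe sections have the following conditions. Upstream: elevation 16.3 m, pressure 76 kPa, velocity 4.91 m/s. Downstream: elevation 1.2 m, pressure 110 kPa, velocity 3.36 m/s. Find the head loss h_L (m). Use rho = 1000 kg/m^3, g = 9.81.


Total head at each section: H = z + p/(rho*g) + V^2/(2g).
H1 = 16.3 + 76*1000/(1000*9.81) + 4.91^2/(2*9.81)
   = 16.3 + 7.747 + 1.2288
   = 25.276 m.
H2 = 1.2 + 110*1000/(1000*9.81) + 3.36^2/(2*9.81)
   = 1.2 + 11.213 + 0.5754
   = 12.988 m.
h_L = H1 - H2 = 25.276 - 12.988 = 12.287 m.

12.287


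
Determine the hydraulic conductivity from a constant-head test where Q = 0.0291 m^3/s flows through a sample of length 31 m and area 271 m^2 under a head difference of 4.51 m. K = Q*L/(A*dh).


From K = Q*L / (A*dh):
Numerator: Q*L = 0.0291 * 31 = 0.9021.
Denominator: A*dh = 271 * 4.51 = 1222.21.
K = 0.9021 / 1222.21 = 0.000738 m/s.

0.000738


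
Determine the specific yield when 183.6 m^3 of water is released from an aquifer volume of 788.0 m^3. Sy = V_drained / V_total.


Specific yield Sy = Volume drained / Total volume.
Sy = 183.6 / 788.0
   = 0.233.

0.233


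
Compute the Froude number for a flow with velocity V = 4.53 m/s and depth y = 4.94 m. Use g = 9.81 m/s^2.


The Froude number is defined as Fr = V / sqrt(g*y).
g*y = 9.81 * 4.94 = 48.4614.
sqrt(g*y) = sqrt(48.4614) = 6.9614.
Fr = 4.53 / 6.9614 = 0.6507.

0.6507


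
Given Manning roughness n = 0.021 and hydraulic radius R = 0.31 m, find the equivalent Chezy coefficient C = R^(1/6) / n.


The Chezy coefficient relates to Manning's n through C = R^(1/6) / n.
R^(1/6) = 0.31^(1/6) = 0.822672.
C = 0.822672 / 0.021 = 39.17 m^(1/2)/s.

39.17


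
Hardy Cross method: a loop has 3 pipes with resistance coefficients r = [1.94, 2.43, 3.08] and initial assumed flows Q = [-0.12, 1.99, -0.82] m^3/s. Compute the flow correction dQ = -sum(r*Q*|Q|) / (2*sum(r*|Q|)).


Numerator terms (r*Q*|Q|): 1.94*-0.12*|-0.12| = -0.0279; 2.43*1.99*|1.99| = 9.623; 3.08*-0.82*|-0.82| = -2.071.
Sum of numerator = 7.5241.
Denominator terms (r*|Q|): 1.94*|-0.12| = 0.2328; 2.43*|1.99| = 4.8357; 3.08*|-0.82| = 2.5256.
2 * sum of denominator = 2 * 7.5941 = 15.1882.
dQ = -7.5241 / 15.1882 = -0.4954 m^3/s.

-0.4954


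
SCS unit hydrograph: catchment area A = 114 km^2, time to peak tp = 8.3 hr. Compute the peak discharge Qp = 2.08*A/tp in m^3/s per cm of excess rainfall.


SCS formula: Qp = 2.08 * A / tp.
Qp = 2.08 * 114 / 8.3
   = 237.12 / 8.3
   = 28.57 m^3/s per cm.

28.57


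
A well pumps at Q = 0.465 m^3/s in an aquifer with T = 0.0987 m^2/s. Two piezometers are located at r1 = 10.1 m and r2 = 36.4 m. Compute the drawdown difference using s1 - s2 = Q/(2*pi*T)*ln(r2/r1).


Thiem equation: s1 - s2 = Q/(2*pi*T) * ln(r2/r1).
ln(r2/r1) = ln(36.4/10.1) = 1.282.
Q/(2*pi*T) = 0.465 / (2*pi*0.0987) = 0.465 / 0.6202 = 0.7498.
s1 - s2 = 0.7498 * 1.282 = 0.9613 m.

0.9613


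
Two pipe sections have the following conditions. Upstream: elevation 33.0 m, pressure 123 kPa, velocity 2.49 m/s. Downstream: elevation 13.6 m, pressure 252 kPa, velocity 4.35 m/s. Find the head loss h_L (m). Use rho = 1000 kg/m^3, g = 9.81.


Total head at each section: H = z + p/(rho*g) + V^2/(2g).
H1 = 33.0 + 123*1000/(1000*9.81) + 2.49^2/(2*9.81)
   = 33.0 + 12.538 + 0.316
   = 45.854 m.
H2 = 13.6 + 252*1000/(1000*9.81) + 4.35^2/(2*9.81)
   = 13.6 + 25.688 + 0.9644
   = 40.253 m.
h_L = H1 - H2 = 45.854 - 40.253 = 5.602 m.

5.602


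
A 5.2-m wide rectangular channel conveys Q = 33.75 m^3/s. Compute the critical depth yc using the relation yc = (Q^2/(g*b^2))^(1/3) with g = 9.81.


Using yc = (Q^2 / (g * b^2))^(1/3):
Q^2 = 33.75^2 = 1139.06.
g * b^2 = 9.81 * 5.2^2 = 9.81 * 27.04 = 265.26.
Q^2 / (g*b^2) = 1139.06 / 265.26 = 4.2941.
yc = 4.2941^(1/3) = 1.6254 m.

1.6254


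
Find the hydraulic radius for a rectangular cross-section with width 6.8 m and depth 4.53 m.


For a rectangular section:
Flow area A = b * y = 6.8 * 4.53 = 30.8 m^2.
Wetted perimeter P = b + 2y = 6.8 + 2*4.53 = 15.86 m.
Hydraulic radius R = A/P = 30.8 / 15.86 = 1.9422 m.

1.9422
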